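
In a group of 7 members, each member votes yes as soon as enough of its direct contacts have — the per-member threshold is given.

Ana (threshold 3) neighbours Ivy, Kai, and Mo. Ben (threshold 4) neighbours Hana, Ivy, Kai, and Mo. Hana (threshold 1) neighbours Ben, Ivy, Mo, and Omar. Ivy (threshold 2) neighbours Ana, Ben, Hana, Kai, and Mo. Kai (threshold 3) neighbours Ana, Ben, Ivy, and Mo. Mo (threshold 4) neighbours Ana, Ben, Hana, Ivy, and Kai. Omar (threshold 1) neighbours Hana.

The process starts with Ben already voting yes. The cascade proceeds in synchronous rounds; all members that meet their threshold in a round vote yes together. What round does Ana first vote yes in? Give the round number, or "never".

Round 1 — Ben votes yes (initial).
Round 2 — checking thresholds:
  Hana: 1 of 4 neighbours ≥ 1, votes yes.
  Ivy: 1 of 5 neighbours < 2, holds.
  Kai: 1 of 4 neighbours < 3, holds.
  Mo: 1 of 5 neighbours < 4, holds.
Round 3 — checking thresholds:
  Ivy: 2 of 5 neighbours ≥ 2, votes yes.
  Kai: 1 of 4 neighbours < 3, holds.
  Mo: 2 of 5 neighbours < 4, holds.
  Omar: 1 of 1 neighbours ≥ 1, votes yes.
Round 4 — no new yes votes; cascade stops.

never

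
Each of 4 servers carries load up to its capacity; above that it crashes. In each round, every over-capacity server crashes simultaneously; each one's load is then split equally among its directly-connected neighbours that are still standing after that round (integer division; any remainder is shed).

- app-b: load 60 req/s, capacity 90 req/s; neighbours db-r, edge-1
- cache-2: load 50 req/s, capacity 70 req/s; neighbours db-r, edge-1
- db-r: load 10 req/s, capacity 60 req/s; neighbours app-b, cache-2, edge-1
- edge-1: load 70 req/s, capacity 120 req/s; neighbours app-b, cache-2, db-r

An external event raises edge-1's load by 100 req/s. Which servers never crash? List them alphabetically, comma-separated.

Round 1 — edge-1 at 170 > 120. edge-1 crashes.
  edge-1 sheds 170 req/s to app-b, cache-2, db-r: 56 each (2 lost).
    app-b: 60+56 = 116 > 90
    cache-2: 50+56 = 106 > 70
    db-r: 10+56 = 66 > 60
Round 2 — app-b, cache-2, db-r crash.
  app-b sheds 116 req/s: no online neighbours, lost.
  cache-2 sheds 106 req/s: no online neighbours, lost.
  db-r sheds 66 req/s: no online neighbours, lost.
No further crashes.

none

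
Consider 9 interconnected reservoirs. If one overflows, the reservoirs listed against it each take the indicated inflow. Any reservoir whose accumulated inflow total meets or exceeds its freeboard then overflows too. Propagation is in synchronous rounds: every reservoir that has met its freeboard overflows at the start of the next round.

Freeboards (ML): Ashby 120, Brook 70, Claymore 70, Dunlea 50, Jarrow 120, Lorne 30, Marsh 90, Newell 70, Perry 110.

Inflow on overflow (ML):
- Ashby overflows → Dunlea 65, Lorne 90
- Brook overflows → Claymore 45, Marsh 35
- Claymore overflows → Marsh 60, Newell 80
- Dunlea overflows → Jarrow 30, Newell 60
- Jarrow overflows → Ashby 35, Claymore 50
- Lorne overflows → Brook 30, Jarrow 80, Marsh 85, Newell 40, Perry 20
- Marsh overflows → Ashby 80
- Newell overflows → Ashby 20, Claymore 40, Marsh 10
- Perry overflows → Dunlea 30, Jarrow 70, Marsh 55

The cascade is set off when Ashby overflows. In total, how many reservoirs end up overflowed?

5

Round 1 — Ashby overflows (initial).
  Dunlea: +65 → 65 ≥ 50
  Lorne: +90 → 90 ≥ 30
Round 2 — Dunlea, Lorne overflow.
  Brook: +30 → 30 < 70
  Jarrow: +30+80 → 110 < 120
  Marsh: +85 → 85 < 90
  Newell: +60+40 → 100 ≥ 70
  Perry: +20 → 20 < 110
Round 3 — Newell overflows.
  Claymore: +40 → 40 < 70
  Marsh: +10 → 95 ≥ 90
Round 4 — Marsh overflows.
No further overflows.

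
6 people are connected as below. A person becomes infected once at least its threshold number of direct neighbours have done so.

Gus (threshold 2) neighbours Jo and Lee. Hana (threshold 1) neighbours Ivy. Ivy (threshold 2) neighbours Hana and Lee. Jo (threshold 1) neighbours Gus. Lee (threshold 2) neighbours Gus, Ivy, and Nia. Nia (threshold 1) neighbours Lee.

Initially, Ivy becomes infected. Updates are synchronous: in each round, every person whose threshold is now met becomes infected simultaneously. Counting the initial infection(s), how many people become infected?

2

Round 1 — Ivy becomes infected (initial).
Round 2 — checking thresholds:
  Hana: 1 of 1 neighbours ≥ 1, becomes infected.
  Lee: 1 of 3 neighbours < 2, not yet.
Round 3 — no new infections; cascade stops.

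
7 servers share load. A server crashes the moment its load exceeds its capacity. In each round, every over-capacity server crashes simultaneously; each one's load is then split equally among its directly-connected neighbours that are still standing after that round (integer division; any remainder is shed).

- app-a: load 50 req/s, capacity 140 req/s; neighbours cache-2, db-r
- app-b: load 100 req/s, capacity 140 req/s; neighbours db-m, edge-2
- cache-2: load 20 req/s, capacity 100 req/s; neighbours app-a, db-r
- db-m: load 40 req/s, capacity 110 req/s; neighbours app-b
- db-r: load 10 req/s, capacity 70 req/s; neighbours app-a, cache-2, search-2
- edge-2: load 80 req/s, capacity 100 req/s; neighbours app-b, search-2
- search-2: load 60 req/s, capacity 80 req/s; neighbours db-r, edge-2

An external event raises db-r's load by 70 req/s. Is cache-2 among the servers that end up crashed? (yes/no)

Round 1 — db-r at 80 > 70. db-r crashes.
  db-r sheds 80 req/s to app-a, cache-2, search-2: 26 each (2 lost).
    app-a: 50+26 = 76 ≤ 140
    cache-2: 20+26 = 46 ≤ 100
    search-2: 60+26 = 86 > 80
Round 2 — search-2 crashes.
  search-2 sheds 86 req/s to edge-2: 86 each.
    edge-2: 80+86 = 166 > 100
Round 3 — edge-2 crashes.
  edge-2 sheds 166 req/s to app-b: 166 each.
    app-b: 100+166 = 266 > 140
Round 4 — app-b crashes.
  app-b sheds 266 req/s to db-m: 266 each.
    db-m: 40+266 = 306 > 110
Round 5 — db-m crashes.
  db-m sheds 306 req/s: no online neighbours, lost.
No further crashes.

no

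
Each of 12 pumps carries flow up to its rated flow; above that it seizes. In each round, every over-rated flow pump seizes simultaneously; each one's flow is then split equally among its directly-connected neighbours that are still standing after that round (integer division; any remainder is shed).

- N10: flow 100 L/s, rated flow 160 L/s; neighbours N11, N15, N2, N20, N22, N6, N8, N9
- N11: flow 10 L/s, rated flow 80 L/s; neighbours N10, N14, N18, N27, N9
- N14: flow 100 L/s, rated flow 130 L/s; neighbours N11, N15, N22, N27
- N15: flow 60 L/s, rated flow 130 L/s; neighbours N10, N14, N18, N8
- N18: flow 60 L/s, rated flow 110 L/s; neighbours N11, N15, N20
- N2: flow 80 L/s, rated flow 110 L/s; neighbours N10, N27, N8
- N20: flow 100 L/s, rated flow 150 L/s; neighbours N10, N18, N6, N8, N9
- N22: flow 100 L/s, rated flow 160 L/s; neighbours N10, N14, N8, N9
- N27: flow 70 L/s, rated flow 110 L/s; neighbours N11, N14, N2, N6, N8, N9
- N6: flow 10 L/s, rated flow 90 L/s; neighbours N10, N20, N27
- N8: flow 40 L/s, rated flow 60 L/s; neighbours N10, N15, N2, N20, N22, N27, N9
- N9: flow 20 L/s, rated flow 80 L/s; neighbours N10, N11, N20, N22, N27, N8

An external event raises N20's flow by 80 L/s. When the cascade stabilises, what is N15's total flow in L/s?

Round 1 — N20 at 180 > 150. N20 seizes.
  N20 sheds 180 L/s to N10, N18, N6, N8, N9: 36 each.
    N10: 100+36 = 136 ≤ 160
    N18: 60+36 = 96 ≤ 110
    N6: 10+36 = 46 ≤ 90
    N8: 40+36 = 76 > 60
    N9: 20+36 = 56 ≤ 80
Round 2 — N8 seizes.
  N8 sheds 76 L/s to N10, N15, N2, N22, N27, N9: 12 each (4 lost).
    N10: 136+12 = 148 ≤ 160
    N15: 60+12 = 72 ≤ 130
    N2: 80+12 = 92 ≤ 110
    N22: 100+12 = 112 ≤ 160
    N27: 70+12 = 82 ≤ 110
    N9: 56+12 = 68 ≤ 80
No further seizures.

72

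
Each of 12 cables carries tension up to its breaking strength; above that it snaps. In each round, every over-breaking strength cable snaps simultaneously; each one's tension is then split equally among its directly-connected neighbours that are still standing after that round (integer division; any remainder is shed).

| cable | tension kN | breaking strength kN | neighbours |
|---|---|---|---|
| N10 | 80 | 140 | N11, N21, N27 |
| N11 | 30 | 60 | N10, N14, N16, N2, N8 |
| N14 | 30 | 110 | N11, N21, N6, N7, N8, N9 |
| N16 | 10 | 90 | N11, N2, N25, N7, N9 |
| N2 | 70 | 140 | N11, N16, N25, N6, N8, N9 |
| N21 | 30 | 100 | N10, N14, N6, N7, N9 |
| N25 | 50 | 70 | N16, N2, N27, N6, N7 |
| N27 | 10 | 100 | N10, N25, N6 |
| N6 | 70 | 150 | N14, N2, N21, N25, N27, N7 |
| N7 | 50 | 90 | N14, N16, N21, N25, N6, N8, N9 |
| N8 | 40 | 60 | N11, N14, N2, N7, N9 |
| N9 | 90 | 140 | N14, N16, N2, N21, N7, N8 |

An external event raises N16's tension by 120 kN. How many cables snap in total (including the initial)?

Round 1 — N16 at 130 > 90. N16 snaps.
  N16 sheds 130 kN to N11, N2, N25, N7, N9: 26 each.
    N11: 30+26 = 56 ≤ 60
    N2: 70+26 = 96 ≤ 140
    N25: 50+26 = 76 > 70
    N7: 50+26 = 76 ≤ 90
    N9: 90+26 = 116 ≤ 140
Round 2 — N25 snaps.
  N25 sheds 76 kN to N2, N27, N6, N7: 19 each.
    N2: 96+19 = 115 ≤ 140
    N27: 10+19 = 29 ≤ 100
    N6: 70+19 = 89 ≤ 150
    N7: 76+19 = 95 > 90
Round 3 — N7 snaps.
  N7 sheds 95 kN to N14, N21, N6, N8, N9: 19 each.
    N14: 30+19 = 49 ≤ 110
    N21: 30+19 = 49 ≤ 100
    N6: 89+19 = 108 ≤ 150
    N8: 40+19 = 59 ≤ 60
    N9: 116+19 = 135 ≤ 140
No further breaks.

3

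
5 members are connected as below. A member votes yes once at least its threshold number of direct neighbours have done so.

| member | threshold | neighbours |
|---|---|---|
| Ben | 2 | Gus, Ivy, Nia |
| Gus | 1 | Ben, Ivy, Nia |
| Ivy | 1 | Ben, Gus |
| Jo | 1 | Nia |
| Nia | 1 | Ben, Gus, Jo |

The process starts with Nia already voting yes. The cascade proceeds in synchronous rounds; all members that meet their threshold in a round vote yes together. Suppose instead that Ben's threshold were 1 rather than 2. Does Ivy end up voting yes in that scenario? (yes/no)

yes

With Ben's threshold at 1:
Round 1 — Nia votes yes (initial).
Round 2 — checking thresholds:
  Ben: 1 of 3 neighbours ≥ 1, votes yes.
  Gus: 1 of 3 neighbours ≥ 1, votes yes.
  Jo: 1 of 1 neighbours ≥ 1, votes yes.
Round 3 — checking thresholds:
  Ivy: 2 of 2 neighbours ≥ 1, votes yes.
Round 4 — no new yes votes; cascade stops.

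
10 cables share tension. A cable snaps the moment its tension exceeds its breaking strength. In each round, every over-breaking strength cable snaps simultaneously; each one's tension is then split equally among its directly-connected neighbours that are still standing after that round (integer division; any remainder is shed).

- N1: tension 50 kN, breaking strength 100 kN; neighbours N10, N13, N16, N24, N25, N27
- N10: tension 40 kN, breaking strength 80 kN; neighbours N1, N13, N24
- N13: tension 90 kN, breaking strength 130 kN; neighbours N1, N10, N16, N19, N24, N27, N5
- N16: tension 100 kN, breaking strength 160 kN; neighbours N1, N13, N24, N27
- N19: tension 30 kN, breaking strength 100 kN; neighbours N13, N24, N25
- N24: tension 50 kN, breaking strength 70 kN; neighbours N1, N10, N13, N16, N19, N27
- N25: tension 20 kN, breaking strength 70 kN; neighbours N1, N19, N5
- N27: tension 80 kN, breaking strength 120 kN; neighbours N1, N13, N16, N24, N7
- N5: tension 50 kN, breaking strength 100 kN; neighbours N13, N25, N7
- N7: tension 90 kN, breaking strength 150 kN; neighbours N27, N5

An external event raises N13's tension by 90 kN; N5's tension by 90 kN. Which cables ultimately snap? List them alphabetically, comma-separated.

N1, N10, N13, N16, N19, N24, N25, N27, N5, N7

Round 1 — N13 at 180 > 130; N5 at 140 > 100. N13, N5 snap.
  N13 sheds 180 kN to N1, N10, N16, N19, N24, N27: 30 each.
    N1: 50+30 = 80 ≤ 100
    N10: 40+30 = 70 ≤ 80
    N16: 100+30 = 130 ≤ 160
    N19: 30+30 = 60 ≤ 100
    N24: 50+30 = 80 > 70
    N27: 80+30 = 110 ≤ 120
  N5 sheds 140 kN to N25, N7: 70 each.
    N25: 20+70 = 90 > 70
    N7: 90+70 = 160 > 150
Round 2 — N24, N25, N7 snap.
  N24 sheds 80 kN to N1, N10, N16, N19, N27: 16 each.
    N1: 80+16 = 96 ≤ 100
    N10: 70+16 = 86 > 80
    N16: 130+16 = 146 ≤ 160
    N19: 60+16 = 76 ≤ 100
    N27: 110+16 = 126 > 120
  N25 sheds 90 kN to N1, N19: 45 each.
    N1: 96+45 = 141 > 100
    N19: 76+45 = 121 > 100
  N7 sheds 160 kN to N27: 160 each.
    N27: 126+160 = 286 > 120
Round 3 — N1, N10, N19, N27 snap.
  N1 sheds 141 kN to N16: 141 each.
    N16: 146+141 = 287 > 160
  N10 sheds 86 kN: no online neighbours, lost.
  N19 sheds 121 kN: no online neighbours, lost.
  N27 sheds 286 kN to N16: 286 each.
    N16: 287+286 = 573 > 160
Round 4 — N16 snaps.
  N16 sheds 573 kN: no online neighbours, lost.
No further breaks.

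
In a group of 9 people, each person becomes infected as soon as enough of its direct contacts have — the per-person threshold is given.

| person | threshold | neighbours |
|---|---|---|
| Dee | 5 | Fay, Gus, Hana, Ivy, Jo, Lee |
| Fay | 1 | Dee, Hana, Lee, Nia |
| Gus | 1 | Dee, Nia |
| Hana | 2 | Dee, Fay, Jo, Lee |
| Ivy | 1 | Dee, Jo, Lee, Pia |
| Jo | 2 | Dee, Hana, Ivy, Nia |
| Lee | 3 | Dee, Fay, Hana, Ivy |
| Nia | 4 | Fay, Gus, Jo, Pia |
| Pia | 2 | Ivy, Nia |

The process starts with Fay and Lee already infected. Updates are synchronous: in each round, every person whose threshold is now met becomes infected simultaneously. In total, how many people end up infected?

7

Round 1 — Fay, Lee become infected (initial).
Round 2 — checking thresholds:
  Dee: 2 of 6 neighbours < 5, below threshold.
  Hana: 2 of 4 neighbours ≥ 2, becomes infected.
  Ivy: 1 of 4 neighbours ≥ 1, becomes infected.
  Nia: 1 of 4 neighbours < 4, below threshold.
Round 3 — checking thresholds:
  Dee: 4 of 6 neighbours < 5, below threshold.
  Jo: 2 of 4 neighbours ≥ 2, becomes infected.
  Nia: 1 of 4 neighbours < 4, below threshold.
  Pia: 1 of 2 neighbours < 2, below threshold.
Round 4 — checking thresholds:
  Dee: 5 of 6 neighbours ≥ 5, becomes infected.
  Nia: 2 of 4 neighbours < 4, below threshold.
  Pia: 1 of 2 neighbours < 2, below threshold.
Round 5 — checking thresholds:
  Gus: 1 of 2 neighbours ≥ 1, becomes infected.
  Nia: 2 of 4 neighbours < 4, below threshold.
  Pia: 1 of 2 neighbours < 2, below threshold.
Round 6 — no new infections; cascade stops.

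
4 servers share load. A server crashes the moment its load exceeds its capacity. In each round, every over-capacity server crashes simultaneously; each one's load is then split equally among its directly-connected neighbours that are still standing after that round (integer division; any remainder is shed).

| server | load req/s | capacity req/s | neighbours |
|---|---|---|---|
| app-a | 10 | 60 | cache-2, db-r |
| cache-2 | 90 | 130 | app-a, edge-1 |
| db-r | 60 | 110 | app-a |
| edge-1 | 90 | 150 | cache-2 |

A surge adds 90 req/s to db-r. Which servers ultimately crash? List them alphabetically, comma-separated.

app-a, cache-2, db-r, edge-1

Round 1 — db-r at 150 > 110. db-r crashes.
  db-r sheds 150 req/s to app-a: 150 each.
    app-a: 10+150 = 160 > 60
Round 2 — app-a crashes.
  app-a sheds 160 req/s to cache-2: 160 each.
    cache-2: 90+160 = 250 > 130
Round 3 — cache-2 crashes.
  cache-2 sheds 250 req/s to edge-1: 250 each.
    edge-1: 90+250 = 340 > 150
Round 4 — edge-1 crashes.
  edge-1 sheds 340 req/s: no online neighbours, lost.
No further crashes.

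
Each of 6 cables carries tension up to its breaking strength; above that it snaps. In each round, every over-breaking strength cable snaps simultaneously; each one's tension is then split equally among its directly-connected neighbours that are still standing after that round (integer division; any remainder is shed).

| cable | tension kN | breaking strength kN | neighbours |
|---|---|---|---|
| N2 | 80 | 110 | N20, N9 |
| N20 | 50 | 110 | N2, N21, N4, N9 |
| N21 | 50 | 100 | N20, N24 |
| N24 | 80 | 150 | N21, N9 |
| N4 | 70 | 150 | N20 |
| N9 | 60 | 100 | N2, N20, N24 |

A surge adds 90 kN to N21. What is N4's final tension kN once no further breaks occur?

Round 1 — N21 at 140 > 100. N21 snaps.
  N21 sheds 140 kN to N20, N24: 70 each.
    N20: 50+70 = 120 > 110
    N24: 80+70 = 150 ≤ 150
Round 2 — N20 snaps.
  N20 sheds 120 kN to N2, N4, N9: 40 each.
    N2: 80+40 = 120 > 110
    N4: 70+40 = 110 ≤ 150
    N9: 60+40 = 100 ≤ 100
Round 3 — N2 snaps.
  N2 sheds 120 kN to N9: 120 each.
    N9: 100+120 = 220 > 100
Round 4 — N9 snaps.
  N9 sheds 220 kN to N24: 220 each.
    N24: 150+220 = 370 > 150
Round 5 — N24 snaps.
  N24 sheds 370 kN: no online neighbours, lost.
No further breaks.

110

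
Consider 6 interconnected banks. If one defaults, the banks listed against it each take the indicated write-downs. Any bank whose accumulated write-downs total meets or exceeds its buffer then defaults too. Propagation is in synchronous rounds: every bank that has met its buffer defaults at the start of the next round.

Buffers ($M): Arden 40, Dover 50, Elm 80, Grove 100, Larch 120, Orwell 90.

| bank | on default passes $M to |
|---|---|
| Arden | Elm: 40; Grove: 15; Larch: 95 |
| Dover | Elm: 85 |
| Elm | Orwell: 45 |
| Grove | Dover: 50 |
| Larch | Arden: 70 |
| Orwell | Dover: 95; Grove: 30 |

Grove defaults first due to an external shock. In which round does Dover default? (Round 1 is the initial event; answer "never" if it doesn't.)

2

Round 1 — Grove defaults (initial).
  Dover: +50 → 50 ≥ 50
Round 2 — Dover defaults.
  Elm: +85 → 85 ≥ 80
Round 3 — Elm defaults.
  Orwell: +45 → 45 < 90
No further defaults.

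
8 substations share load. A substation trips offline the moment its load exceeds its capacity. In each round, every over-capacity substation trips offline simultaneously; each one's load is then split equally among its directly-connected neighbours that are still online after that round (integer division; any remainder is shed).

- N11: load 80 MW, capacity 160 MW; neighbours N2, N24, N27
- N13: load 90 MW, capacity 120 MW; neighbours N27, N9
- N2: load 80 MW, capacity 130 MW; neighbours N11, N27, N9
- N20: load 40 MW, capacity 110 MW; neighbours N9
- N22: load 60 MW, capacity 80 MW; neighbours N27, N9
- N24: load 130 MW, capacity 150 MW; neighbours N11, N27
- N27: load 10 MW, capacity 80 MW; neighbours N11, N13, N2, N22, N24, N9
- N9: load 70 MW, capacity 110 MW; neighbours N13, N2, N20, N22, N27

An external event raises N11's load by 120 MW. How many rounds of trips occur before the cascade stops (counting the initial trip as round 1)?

Round 1 — N11 at 200 > 160. N11 trips offline.
  N11 sheds 200 MW to N2, N24, N27: 66 each (2 lost).
    N2: 80+66 = 146 > 130
    N24: 130+66 = 196 > 150
    N27: 10+66 = 76 ≤ 80
Round 2 — N2, N24 trip offline.
  N2 sheds 146 MW to N27, N9: 73 each.
    N27: 76+73 = 149 > 80
    N9: 70+73 = 143 > 110
  N24 sheds 196 MW to N27: 196 each.
    N27: 149+196 = 345 > 80
Round 3 — N27, N9 trip offline.
  N27 sheds 345 MW to N13, N22: 172 each (1 lost).
    N13: 90+172 = 262 > 120
    N22: 60+172 = 232 > 80
  N9 sheds 143 MW to N13, N20, N22: 47 each (2 lost).
    N13: 262+47 = 309 > 120
    N20: 40+47 = 87 ≤ 110
    N22: 232+47 = 279 > 80
Round 4 — N13, N22 trip offline.
  N13 sheds 309 MW: no online neighbours, lost.
  N22 sheds 279 MW: no online neighbours, lost.
No further trips.

4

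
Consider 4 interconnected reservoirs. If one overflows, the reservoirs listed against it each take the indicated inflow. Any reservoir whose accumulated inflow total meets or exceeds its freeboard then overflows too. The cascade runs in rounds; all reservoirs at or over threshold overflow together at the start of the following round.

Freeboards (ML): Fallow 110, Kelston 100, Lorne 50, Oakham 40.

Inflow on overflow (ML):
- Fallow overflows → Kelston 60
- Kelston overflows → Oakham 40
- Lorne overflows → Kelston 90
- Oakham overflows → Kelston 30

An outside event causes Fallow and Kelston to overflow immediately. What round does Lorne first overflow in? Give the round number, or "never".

never

Round 1 — Fallow, Kelston overflow (initial).
  Oakham: +40 → 40 ≥ 40
Round 2 — Oakham overflows.
No further overflows.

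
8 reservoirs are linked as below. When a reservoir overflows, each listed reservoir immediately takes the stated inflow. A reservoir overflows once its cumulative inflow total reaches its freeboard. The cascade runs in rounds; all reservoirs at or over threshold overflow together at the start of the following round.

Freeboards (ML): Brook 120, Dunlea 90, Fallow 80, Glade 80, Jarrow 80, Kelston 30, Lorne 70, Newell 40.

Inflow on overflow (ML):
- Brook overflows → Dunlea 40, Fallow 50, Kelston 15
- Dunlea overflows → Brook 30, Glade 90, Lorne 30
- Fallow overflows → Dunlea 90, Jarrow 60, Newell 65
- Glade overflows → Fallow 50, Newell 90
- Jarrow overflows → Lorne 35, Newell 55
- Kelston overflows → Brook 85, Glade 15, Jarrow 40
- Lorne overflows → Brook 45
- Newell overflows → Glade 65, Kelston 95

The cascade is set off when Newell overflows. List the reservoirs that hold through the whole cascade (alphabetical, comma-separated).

Round 1 — Newell overflows (initial).
  Glade: +65 → 65 < 80
  Kelston: +95 → 95 ≥ 30
Round 2 — Kelston overflows.
  Brook: +85 → 85 < 120
  Glade: +15 → 80 ≥ 80
  Jarrow: +40 → 40 < 80
Round 3 — Glade overflows.
  Fallow: +50 → 50 < 80
No further overflows.

Brook, Dunlea, Fallow, Jarrow, Lorne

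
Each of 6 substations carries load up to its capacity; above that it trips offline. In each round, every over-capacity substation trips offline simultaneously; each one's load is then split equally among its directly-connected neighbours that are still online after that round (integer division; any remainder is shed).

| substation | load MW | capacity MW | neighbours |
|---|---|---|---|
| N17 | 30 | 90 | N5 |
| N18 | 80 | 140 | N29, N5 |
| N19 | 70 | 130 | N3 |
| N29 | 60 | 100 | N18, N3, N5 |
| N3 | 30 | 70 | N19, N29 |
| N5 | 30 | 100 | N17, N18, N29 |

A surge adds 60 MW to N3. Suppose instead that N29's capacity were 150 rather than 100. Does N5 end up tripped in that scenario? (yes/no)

no

With N29's capacity at 150:
Round 1 — N3 at 90 > 70. N3 trips offline.
  N3 sheds 90 MW to N19, N29: 45 each.
    N19: 70+45 = 115 ≤ 130
    N29: 60+45 = 105 ≤ 150
No further trips.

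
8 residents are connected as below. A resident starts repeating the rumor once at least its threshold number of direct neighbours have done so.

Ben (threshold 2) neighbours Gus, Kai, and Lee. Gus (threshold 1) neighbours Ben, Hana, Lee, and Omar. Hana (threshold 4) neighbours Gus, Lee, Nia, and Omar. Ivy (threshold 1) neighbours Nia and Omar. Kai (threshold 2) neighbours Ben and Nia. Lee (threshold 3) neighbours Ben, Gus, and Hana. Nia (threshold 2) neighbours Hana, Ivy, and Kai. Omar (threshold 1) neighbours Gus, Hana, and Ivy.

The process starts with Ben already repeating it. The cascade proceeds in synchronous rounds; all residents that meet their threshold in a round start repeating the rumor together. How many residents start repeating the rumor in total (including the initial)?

Round 1 — Ben starts repeating the rumor (initial).
Round 2 — checking thresholds:
  Gus: 1 of 4 neighbours ≥ 1, starts repeating the rumor.
  Kai: 1 of 2 neighbours < 2, not yet.
  Lee: 1 of 3 neighbours < 3, not yet.
Round 3 — checking thresholds:
  Hana: 1 of 4 neighbours < 4, not yet.
  Kai: 1 of 2 neighbours < 2, not yet.
  Lee: 2 of 3 neighbours < 3, not yet.
  Omar: 1 of 3 neighbours ≥ 1, starts repeating the rumor.
Round 4 — checking thresholds:
  Hana: 2 of 4 neighbours < 4, not yet.
  Ivy: 1 of 2 neighbours ≥ 1, starts repeating the rumor.
  Kai: 1 of 2 neighbours < 2, not yet.
  Lee: 2 of 3 neighbours < 3, not yet.
Round 5 — no new spreads; cascade stops.

4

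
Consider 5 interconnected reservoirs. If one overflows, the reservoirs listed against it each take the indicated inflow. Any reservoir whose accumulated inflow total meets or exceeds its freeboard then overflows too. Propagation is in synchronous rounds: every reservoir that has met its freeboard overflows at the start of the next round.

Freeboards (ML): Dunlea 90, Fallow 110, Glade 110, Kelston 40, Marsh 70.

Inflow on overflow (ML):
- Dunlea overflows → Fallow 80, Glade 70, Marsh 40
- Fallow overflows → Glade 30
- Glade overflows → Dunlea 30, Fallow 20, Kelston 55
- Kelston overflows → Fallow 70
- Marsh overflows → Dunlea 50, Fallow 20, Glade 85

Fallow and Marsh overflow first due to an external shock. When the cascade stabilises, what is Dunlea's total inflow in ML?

Round 1 — Fallow, Marsh overflow (initial).
  Dunlea: +50 → 50 < 90
  Glade: +30+85 → 115 ≥ 110
Round 2 — Glade overflows.
  Dunlea: +30 → 80 < 90
  Kelston: +55 → 55 ≥ 40
Round 3 — Kelston overflows.
No further overflows.

80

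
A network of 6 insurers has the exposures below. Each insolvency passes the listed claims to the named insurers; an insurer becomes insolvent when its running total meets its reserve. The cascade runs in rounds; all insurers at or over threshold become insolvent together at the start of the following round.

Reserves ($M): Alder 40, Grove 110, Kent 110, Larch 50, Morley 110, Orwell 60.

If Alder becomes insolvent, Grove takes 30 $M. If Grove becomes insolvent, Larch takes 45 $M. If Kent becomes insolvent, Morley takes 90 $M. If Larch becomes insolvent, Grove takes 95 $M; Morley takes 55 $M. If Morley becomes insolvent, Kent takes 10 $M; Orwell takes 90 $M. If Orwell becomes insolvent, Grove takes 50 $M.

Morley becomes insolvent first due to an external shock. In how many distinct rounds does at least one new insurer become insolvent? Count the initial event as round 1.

Round 1 — Morley becomes insolvent (initial).
  Kent: +10 → 10 < 110
  Orwell: +90 → 90 ≥ 60
Round 2 — Orwell becomes insolvent.
  Grove: +50 → 50 < 110
No further insolvencies.

2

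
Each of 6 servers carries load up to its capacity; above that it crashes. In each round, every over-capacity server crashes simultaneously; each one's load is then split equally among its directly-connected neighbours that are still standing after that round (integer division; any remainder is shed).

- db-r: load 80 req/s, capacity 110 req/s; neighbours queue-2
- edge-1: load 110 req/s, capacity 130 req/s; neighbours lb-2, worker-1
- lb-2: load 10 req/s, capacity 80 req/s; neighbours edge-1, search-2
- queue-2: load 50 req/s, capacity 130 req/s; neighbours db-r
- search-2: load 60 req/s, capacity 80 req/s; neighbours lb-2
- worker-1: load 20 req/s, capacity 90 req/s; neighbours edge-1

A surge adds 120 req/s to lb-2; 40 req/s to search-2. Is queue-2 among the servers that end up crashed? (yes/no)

no

Round 1 — lb-2 at 130 > 80; search-2 at 100 > 80. lb-2, search-2 crash.
  lb-2 sheds 130 req/s to edge-1: 130 each.
    edge-1: 110+130 = 240 > 130
  search-2 sheds 100 req/s: no online neighbours, lost.
Round 2 — edge-1 crashes.
  edge-1 sheds 240 req/s to worker-1: 240 each.
    worker-1: 20+240 = 260 > 90
Round 3 — worker-1 crashes.
  worker-1 sheds 260 req/s: no online neighbours, lost.
No further crashes.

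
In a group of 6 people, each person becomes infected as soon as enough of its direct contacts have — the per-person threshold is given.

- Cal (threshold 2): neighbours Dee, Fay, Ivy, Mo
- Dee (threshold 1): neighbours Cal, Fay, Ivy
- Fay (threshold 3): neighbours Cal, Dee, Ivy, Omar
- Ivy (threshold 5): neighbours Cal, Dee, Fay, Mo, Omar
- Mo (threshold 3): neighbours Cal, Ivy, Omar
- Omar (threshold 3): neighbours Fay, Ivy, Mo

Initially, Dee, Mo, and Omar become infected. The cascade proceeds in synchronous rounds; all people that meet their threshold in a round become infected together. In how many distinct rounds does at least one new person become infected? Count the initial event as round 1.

4

Round 1 — Dee, Mo, Omar become infected (initial).
Round 2 — checking thresholds:
  Cal: 2 of 4 neighbours ≥ 2, becomes infected.
  Fay: 2 of 4 neighbours < 3, not yet.
  Ivy: 3 of 5 neighbours < 5, not yet.
Round 3 — checking thresholds:
  Fay: 3 of 4 neighbours ≥ 3, becomes infected.
  Ivy: 4 of 5 neighbours < 5, not yet.
Round 4 — checking thresholds:
  Ivy: 5 of 5 neighbours ≥ 5, becomes infected.
Round 5 — no new infections; cascade stops.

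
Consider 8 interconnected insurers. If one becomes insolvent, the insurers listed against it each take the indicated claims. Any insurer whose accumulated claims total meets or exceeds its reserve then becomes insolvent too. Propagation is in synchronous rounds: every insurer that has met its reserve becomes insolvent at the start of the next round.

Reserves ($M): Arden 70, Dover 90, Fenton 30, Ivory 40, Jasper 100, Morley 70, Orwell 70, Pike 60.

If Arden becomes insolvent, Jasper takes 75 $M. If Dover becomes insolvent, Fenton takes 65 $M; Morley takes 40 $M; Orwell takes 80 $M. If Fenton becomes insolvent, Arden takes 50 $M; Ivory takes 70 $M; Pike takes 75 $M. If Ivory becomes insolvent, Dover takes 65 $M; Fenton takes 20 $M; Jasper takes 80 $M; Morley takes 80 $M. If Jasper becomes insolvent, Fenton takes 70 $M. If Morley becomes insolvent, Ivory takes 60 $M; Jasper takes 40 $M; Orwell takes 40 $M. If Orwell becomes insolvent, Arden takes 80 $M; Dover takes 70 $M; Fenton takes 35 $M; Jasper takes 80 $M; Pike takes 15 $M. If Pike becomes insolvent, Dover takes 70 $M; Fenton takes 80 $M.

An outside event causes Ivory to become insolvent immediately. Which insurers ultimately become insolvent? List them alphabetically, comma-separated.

Round 1 — Ivory becomes insolvent (initial).
  Dover: +65 → 65 < 90
  Fenton: +20 → 20 < 30
  Jasper: +80 → 80 < 100
  Morley: +80 → 80 ≥ 70
Round 2 — Morley becomes insolvent.
  Jasper: +40 → 120 ≥ 100
  Orwell: +40 → 40 < 70
Round 3 — Jasper becomes insolvent.
  Fenton: +70 → 90 ≥ 30
Round 4 — Fenton becomes insolvent.
  Arden: +50 → 50 < 70
  Pike: +75 → 75 ≥ 60
Round 5 — Pike becomes insolvent.
  Dover: +70 → 135 ≥ 90
Round 6 — Dover becomes insolvent.
  Orwell: +80 → 120 ≥ 70
Round 7 — Orwell becomes insolvent.
  Arden: +80 → 130 ≥ 70
Round 8 — Arden becomes insolvent.
No further insolvencies.

Arden, Dover, Fenton, Ivory, Jasper, Morley, Orwell, Pike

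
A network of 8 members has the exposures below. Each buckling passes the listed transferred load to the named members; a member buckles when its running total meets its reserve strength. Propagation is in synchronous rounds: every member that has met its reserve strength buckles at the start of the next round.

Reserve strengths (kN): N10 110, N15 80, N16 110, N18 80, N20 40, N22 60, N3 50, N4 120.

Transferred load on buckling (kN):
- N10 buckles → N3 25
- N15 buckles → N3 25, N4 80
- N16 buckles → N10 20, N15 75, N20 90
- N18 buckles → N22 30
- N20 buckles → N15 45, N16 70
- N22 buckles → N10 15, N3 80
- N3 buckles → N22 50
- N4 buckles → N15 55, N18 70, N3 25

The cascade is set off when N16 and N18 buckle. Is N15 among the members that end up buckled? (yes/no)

Round 1 — N16, N18 buckle (initial).
  N10: +20 → 20 < 110
  N15: +75 → 75 < 80
  N20: +90 → 90 ≥ 40
  N22: +30 → 30 < 60
Round 2 — N20 buckles.
  N15: +45 → 120 ≥ 80
Round 3 — N15 buckles.
  N3: +25 → 25 < 50
  N4: +80 → 80 < 120
No further bucklings.

yes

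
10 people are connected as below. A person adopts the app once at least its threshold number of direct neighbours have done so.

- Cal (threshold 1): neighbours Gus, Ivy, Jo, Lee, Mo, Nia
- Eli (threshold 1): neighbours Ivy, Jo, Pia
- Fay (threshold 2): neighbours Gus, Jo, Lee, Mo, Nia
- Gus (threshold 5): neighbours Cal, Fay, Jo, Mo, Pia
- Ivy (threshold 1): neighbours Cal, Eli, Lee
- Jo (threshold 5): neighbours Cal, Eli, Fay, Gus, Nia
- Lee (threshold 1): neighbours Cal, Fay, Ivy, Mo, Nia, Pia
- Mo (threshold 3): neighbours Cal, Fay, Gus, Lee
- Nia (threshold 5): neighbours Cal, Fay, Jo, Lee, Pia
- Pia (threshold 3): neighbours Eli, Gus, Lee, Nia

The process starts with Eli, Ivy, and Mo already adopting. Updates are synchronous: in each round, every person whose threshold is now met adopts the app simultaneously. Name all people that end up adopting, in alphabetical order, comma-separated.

Round 1 — Eli, Ivy, Mo adopt the app (initial).
Round 2 — checking thresholds:
  Cal: 2 of 6 neighbours ≥ 1, adopts the app.
  Fay: 1 of 5 neighbours < 2, not yet.
  Gus: 1 of 5 neighbours < 5, not yet.
  Jo: 1 of 5 neighbours < 5, not yet.
  Lee: 2 of 6 neighbours ≥ 1, adopts the app.
  Pia: 1 of 4 neighbours < 3, not yet.
Round 3 — checking thresholds:
  Fay: 2 of 5 neighbours ≥ 2, adopts the app.
  Gus: 2 of 5 neighbours < 5, not yet.
  Jo: 2 of 5 neighbours < 5, not yet.
  Nia: 2 of 5 neighbours < 5, not yet.
  Pia: 2 of 4 neighbours < 3, not yet.
Round 4 — no new adoptions; cascade stops.

Cal, Eli, Fay, Ivy, Lee, Mo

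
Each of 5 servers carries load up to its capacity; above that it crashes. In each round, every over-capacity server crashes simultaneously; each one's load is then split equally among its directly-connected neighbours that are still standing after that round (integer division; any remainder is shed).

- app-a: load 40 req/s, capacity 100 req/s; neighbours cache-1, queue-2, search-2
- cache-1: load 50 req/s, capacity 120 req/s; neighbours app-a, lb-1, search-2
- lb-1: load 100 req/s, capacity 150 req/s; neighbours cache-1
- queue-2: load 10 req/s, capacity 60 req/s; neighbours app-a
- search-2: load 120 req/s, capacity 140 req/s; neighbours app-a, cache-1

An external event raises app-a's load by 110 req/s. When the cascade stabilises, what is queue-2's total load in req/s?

Round 1 — app-a at 150 > 100. app-a crashes.
  app-a sheds 150 req/s to cache-1, queue-2, search-2: 50 each.
    cache-1: 50+50 = 100 ≤ 120
    queue-2: 10+50 = 60 ≤ 60
    search-2: 120+50 = 170 > 140
Round 2 — search-2 crashes.
  search-2 sheds 170 req/s to cache-1: 170 each.
    cache-1: 100+170 = 270 > 120
Round 3 — cache-1 crashes.
  cache-1 sheds 270 req/s to lb-1: 270 each.
    lb-1: 100+270 = 370 > 150
Round 4 — lb-1 crashes.
  lb-1 sheds 370 req/s: no online neighbours, lost.
No further crashes.

60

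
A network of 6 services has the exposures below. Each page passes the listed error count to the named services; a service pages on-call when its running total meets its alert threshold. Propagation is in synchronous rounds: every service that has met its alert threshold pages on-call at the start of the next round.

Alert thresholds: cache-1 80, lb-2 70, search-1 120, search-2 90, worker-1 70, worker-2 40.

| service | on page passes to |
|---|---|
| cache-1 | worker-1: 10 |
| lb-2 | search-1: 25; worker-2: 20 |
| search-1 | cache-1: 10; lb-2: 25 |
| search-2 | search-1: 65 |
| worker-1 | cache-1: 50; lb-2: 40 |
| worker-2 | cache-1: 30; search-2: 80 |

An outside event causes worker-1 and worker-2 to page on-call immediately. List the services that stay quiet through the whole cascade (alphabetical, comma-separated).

Round 1 — worker-1, worker-2 page on-call (initial).
  cache-1: +50+30 → 80 ≥ 80
  lb-2: +40 → 40 < 70
  search-2: +80 → 80 < 90
Round 2 — cache-1 pages on-call.
No further pages.

lb-2, search-1, search-2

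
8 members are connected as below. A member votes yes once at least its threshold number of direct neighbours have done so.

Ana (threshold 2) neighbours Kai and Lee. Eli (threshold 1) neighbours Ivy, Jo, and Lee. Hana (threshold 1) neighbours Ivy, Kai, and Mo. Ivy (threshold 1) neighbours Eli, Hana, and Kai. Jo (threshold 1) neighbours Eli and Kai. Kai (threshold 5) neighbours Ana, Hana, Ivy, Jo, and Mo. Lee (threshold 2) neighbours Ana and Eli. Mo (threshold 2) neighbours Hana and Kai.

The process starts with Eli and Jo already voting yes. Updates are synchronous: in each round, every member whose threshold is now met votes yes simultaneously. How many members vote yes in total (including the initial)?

4

Round 1 — Eli, Jo vote yes (initial).
Round 2 — checking thresholds:
  Ivy: 1 of 3 neighbours ≥ 1, votes yes.
  Kai: 1 of 5 neighbours < 5, below threshold.
  Lee: 1 of 2 neighbours < 2, below threshold.
Round 3 — checking thresholds:
  Hana: 1 of 3 neighbours ≥ 1, votes yes.
  Kai: 2 of 5 neighbours < 5, below threshold.
  Lee: 1 of 2 neighbours < 2, below threshold.
Round 4 — no new yes votes; cascade stops.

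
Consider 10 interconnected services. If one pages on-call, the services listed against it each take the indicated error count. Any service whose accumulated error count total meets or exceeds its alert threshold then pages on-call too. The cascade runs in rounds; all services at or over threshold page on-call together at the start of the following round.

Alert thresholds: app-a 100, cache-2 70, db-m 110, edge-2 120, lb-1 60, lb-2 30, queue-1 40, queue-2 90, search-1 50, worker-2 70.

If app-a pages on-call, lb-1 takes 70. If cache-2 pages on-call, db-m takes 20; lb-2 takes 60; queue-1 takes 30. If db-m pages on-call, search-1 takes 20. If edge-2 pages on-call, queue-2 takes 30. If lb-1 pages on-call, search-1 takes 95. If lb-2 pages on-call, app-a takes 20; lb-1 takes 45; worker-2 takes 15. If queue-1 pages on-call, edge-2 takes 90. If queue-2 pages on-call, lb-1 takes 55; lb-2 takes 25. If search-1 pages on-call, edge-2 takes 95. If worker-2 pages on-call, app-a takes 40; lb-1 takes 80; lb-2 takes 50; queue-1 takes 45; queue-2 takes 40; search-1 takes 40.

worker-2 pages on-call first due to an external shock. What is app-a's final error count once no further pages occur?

Round 1 — worker-2 pages on-call (initial).
  app-a: +40 → 40 < 100
  lb-1: +80 → 80 ≥ 60
  lb-2: +50 → 50 ≥ 30
  queue-1: +45 → 45 ≥ 40
  queue-2: +40 → 40 < 90
  search-1: +40 → 40 < 50
Round 2 — lb-1, lb-2, queue-1 page on-call.
  app-a: +20 → 60 < 100
  edge-2: +90 → 90 < 120
  search-1: +95 → 135 ≥ 50
Round 3 — search-1 pages on-call.
  edge-2: +95 → 185 ≥ 120
Round 4 — edge-2 pages on-call.
  queue-2: +30 → 70 < 90
No further pages.

60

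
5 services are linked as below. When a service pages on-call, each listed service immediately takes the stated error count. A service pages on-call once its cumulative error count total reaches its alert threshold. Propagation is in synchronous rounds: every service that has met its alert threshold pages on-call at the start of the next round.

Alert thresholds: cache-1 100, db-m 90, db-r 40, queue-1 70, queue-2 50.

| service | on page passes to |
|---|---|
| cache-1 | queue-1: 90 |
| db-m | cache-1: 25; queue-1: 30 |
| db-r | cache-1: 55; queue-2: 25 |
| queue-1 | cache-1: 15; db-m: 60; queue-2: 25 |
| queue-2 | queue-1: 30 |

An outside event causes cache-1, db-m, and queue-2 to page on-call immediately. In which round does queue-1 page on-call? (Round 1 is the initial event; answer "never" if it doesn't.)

2

Round 1 — cache-1, db-m, queue-2 page on-call (initial).
  queue-1: +90+30+30 → 150 ≥ 70
Round 2 — queue-1 pages on-call.
No further pages.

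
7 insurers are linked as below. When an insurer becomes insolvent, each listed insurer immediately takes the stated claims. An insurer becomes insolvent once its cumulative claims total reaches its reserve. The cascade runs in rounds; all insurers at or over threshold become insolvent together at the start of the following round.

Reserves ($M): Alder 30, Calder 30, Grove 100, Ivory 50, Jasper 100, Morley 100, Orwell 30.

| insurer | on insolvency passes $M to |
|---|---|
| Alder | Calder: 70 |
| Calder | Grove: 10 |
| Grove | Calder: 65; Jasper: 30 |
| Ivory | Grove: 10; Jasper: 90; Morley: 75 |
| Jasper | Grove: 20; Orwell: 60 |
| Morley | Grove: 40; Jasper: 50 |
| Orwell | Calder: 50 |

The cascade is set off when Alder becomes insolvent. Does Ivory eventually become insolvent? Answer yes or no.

Round 1 — Alder becomes insolvent (initial).
  Calder: +70 → 70 ≥ 30
Round 2 — Calder becomes insolvent.
  Grove: +10 → 10 < 100
No further insolvencies.

no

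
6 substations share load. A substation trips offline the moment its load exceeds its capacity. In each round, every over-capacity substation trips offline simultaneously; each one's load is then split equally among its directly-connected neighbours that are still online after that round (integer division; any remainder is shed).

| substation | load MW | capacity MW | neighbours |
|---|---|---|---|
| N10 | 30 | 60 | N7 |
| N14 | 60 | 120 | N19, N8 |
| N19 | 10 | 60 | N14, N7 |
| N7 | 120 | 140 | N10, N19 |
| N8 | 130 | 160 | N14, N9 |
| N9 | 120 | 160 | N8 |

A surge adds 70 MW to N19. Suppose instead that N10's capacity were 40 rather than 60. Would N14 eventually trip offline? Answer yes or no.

no

With N10's capacity at 40:
Round 1 — N19 at 80 > 60. N19 trips offline.
  N19 sheds 80 MW to N14, N7: 40 each.
    N14: 60+40 = 100 ≤ 120
    N7: 120+40 = 160 > 140
Round 2 — N7 trips offline.
  N7 sheds 160 MW to N10: 160 each.
    N10: 30+160 = 190 > 40
Round 3 — N10 trips offline.
  N10 sheds 190 MW: no online neighbours, lost.
No further trips.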